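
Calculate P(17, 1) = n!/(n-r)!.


P(17,1) = 17!/16!
= 355687428096000/20922789888000
= 17

P(17,1) = 17


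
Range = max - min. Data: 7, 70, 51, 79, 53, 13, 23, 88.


Max = 88, Min = 7
Range = 88 - 7 = 81

Range = 81


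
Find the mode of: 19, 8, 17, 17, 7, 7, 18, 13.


Frequencies: 7:2, 8:1, 13:1, 17:2, 18:1, 19:1
Max frequency = 2
Mode = 7, 17

Mode = 7, 17


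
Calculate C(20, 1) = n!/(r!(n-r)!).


C(20,1) = 20!/(1! × 19!)
= 2432902008176640000/(1 × 121645100408832000)
= 20

C(20,1) = 20


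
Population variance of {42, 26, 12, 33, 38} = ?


Mean = 30.2000
Squared deviations: 139.2400, 17.6400, 331.2400, 7.8400, 60.8400
Sum = 556.8000
Variance = 556.8000/5 = 111.3600

Variance = 111.3600


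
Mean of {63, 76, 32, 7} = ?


Sum = 63 + 76 + 32 + 7 = 178
n = 4
Mean = 178/4 = 44.5000

Mean = 44.5000


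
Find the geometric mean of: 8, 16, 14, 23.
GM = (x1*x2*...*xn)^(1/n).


Product = 8 × 16 × 14 × 23 = 41216
GM = 41216^(1/4) = 14.2484

GM = 14.2484


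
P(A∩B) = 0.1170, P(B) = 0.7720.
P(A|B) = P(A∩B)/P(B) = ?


P(A|B) = 0.1170/0.7720 = 0.1516

P(A|B) = 0.1516


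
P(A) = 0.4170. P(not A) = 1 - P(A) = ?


P(not A) = 1 - 0.4170 = 0.5830

P(not A) = 0.5830


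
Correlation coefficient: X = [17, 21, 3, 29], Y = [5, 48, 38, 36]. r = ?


Mean X = 17.5000, Mean Y = 31.7500
SD X = 9.420722, SD Y = 16.099301
Cov = 7.125000
r = 7.125000/(9.420722*16.099301) = 0.0470

r = 0.0470


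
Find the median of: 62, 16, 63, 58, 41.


Sorted: 16, 41, 58, 62, 63
n = 5 (odd)
Middle value = 58

Median = 58


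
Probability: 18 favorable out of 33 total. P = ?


P = 18/33 = 0.5455

P = 0.5455


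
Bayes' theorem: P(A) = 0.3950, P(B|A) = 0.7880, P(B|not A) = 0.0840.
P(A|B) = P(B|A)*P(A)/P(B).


P(B) = P(B|A)*P(A) + P(B|A')*P(A')
= 0.7880*0.3950 + 0.0840*0.6050
= 0.311260 + 0.050820 = 0.362080
P(A|B) = 0.311260/0.362080 = 0.8596

P(A|B) = 0.8596


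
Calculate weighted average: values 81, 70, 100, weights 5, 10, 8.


Numerator = 81*5 + 70*10 + 100*8 = 1905
Denominator = 5 + 10 + 8 = 23
WM = 1905/23 = 82.8261

WM = 82.8261


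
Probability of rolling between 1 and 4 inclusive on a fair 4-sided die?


Favorable outcomes (1 ≤ roll ≤ 4): 4
Total outcomes = 4
P = 4/4 = 1.0000

P = 1.0000


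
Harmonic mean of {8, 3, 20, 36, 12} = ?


Sum of reciprocals = 1/8 + 1/3 + 1/20 + 1/36 + 1/12 = 0.619444
HM = 5/0.619444 = 8.0717

HM = 8.0717


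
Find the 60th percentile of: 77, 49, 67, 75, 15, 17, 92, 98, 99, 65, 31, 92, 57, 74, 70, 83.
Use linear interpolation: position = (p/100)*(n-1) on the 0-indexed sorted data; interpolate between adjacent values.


Sorted: 15, 17, 31, 49, 57, 65, 67, 70, 74, 75, 77, 83, 92, 92, 98, 99
n = 16
Index = 60/100 * 15 = 9.0000
Lower = data[9] = 75, Upper = data[10] = 77
P60 = 75 + 0*(2) = 75.0000

P60 = 75.0000


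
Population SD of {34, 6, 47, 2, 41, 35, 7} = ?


Mean = 24.5714
Variance = 304.8163
SD = sqrt(304.8163) = 17.4590

SD = 17.4590


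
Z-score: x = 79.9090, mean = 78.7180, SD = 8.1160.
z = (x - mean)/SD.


z = (79.9090 - 78.7180)/8.1160
= 1.1910/8.1160
= 0.1467

z = 0.1467


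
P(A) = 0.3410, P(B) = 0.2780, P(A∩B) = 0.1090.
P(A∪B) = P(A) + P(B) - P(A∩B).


P(A∪B) = 0.3410 + 0.2780 - 0.1090
= 0.6190 - 0.1090
= 0.5100

P(A∪B) = 0.5100


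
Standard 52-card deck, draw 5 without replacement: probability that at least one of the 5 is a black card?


P(at least one) = 1 - P(none)
P(none) = (26/52) × (25/51) × (24/50) × (23/49) × (22/48) = 0.025310
P(at least one) = 1 - 0.025310 = 0.9747

P = 0.9747


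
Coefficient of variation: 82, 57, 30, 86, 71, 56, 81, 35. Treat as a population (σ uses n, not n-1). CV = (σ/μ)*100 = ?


Mean = 62.2500
SD = 20.0982
CV = (20.0982/62.2500)*100 = 32.2863%

CV = 32.2863%


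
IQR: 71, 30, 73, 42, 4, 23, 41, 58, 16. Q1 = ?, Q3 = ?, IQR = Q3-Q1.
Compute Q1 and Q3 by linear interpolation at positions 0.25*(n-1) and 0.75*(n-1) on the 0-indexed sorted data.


Sorted: 4, 16, 23, 30, 41, 42, 58, 71, 73
Q1 (25th %ile) = 23.0000
Q3 (75th %ile) = 58.0000
IQR = 58.0000 - 23.0000 = 35.0000

IQR = 35.0000


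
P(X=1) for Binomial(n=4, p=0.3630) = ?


C(4,1) = 4
p^1 = 0.363000
(1-p)^3 = 0.258475
P = 4 * 0.363000 * 0.258475 = 0.3753

P(X=1) = 0.3753


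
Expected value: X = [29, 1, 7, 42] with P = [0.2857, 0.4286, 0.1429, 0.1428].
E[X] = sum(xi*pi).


E[X] = 29*0.2857 + 1*0.4286 + 7*0.1429 + 42*0.1428
= 8.2853 + 0.4286 + 1.0003 + 5.9976
= 15.7118

E[X] = 15.7118


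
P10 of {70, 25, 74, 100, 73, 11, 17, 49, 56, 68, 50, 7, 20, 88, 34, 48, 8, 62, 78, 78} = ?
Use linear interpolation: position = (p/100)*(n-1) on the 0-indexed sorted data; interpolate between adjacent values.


Sorted: 7, 8, 11, 17, 20, 25, 34, 48, 49, 50, 56, 62, 68, 70, 73, 74, 78, 78, 88, 100
n = 20
Index = 10/100 * 19 = 1.9000
Lower = data[1] = 8, Upper = data[2] = 11
P10 = 8 + 0.9000*(3) = 10.7000

P10 = 10.7000


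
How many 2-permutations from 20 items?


P(20,2) = 20!/18!
= 2432902008176640000/6402373705728000
= 380

P(20,2) = 380


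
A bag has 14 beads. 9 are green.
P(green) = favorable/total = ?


P = 9/14 = 0.6429

P = 0.6429


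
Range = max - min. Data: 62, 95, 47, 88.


Max = 95, Min = 47
Range = 95 - 47 = 48

Range = 48


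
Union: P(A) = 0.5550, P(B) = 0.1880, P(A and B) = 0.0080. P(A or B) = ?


P(A∪B) = 0.5550 + 0.1880 - 0.0080
= 0.7430 - 0.0080
= 0.7350

P(A∪B) = 0.7350


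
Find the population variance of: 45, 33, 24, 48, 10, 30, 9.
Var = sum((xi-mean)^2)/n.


Mean = 28.4286
Squared deviations: 274.6122, 20.8980, 19.6122, 383.0408, 339.6122, 2.4694, 377.4694
Sum = 1417.7143
Variance = 1417.7143/7 = 202.5306

Variance = 202.5306


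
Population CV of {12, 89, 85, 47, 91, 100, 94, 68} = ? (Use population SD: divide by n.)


Mean = 73.2500
SD = 28.0969
CV = (28.0969/73.2500)*100 = 38.3576%

CV = 38.3576%


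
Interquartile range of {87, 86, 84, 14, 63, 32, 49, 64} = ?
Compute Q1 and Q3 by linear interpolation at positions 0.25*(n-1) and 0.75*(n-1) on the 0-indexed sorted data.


Sorted: 14, 32, 49, 63, 64, 84, 86, 87
Q1 (25th %ile) = 44.7500
Q3 (75th %ile) = 84.5000
IQR = 84.5000 - 44.7500 = 39.7500

IQR = 39.7500


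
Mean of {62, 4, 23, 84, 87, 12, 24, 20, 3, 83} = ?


Sum = 62 + 4 + 23 + 84 + 87 + 12 + 24 + 20 + 3 + 83 = 402
n = 10
Mean = 402/10 = 40.2000

Mean = 40.2000


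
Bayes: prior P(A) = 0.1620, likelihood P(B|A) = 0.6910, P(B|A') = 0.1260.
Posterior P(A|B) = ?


P(B) = P(B|A)*P(A) + P(B|A')*P(A')
= 0.6910*0.1620 + 0.1260*0.8380
= 0.111942 + 0.105588 = 0.217530
P(A|B) = 0.111942/0.217530 = 0.5146

P(A|B) = 0.5146


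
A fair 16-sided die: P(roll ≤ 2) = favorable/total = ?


Favorable outcomes (roll ≤ 2): 2
Total outcomes = 16
P = 2/16 = 0.1250

P = 0.1250


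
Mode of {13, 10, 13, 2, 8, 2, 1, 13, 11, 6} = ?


Frequencies: 1:1, 2:2, 6:1, 8:1, 10:1, 11:1, 13:3
Max frequency = 3
Mode = 13

Mode = 13


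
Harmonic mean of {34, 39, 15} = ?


Sum of reciprocals = 1/34 + 1/39 + 1/15 = 0.121719
HM = 3/0.121719 = 24.6468

HM = 24.6468


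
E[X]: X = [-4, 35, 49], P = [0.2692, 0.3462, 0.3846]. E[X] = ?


E[X] = -4*0.2692 + 35*0.3462 + 49*0.3846
= -1.0768 + 12.1170 + 18.8454
= 29.8856

E[X] = 29.8856


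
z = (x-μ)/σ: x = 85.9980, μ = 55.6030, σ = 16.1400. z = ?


z = (85.9980 - 55.6030)/16.1400
= 30.3950/16.1400
= 1.8832

z = 1.8832


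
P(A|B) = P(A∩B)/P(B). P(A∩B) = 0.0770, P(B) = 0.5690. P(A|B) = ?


P(A|B) = 0.0770/0.5690 = 0.1353

P(A|B) = 0.1353


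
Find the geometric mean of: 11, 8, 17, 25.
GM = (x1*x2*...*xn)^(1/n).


Product = 11 × 8 × 17 × 25 = 37400
GM = 37400^(1/4) = 13.9065

GM = 13.9065


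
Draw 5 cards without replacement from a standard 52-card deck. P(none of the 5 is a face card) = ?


P(no face cards) = (40/52) × (39/51) × (38/50) × (37/49) × (36/48)
= 0.2532

P = 0.2532


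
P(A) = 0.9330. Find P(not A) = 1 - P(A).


P(not A) = 1 - 0.9330 = 0.0670

P(not A) = 0.0670


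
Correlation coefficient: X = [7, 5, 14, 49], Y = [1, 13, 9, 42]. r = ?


Mean X = 18.7500, Mean Y = 16.2500
SD X = 17.781662, SD Y = 15.481844
Cov = 259.312500
r = 259.312500/(17.781662*15.481844) = 0.9420

r = 0.9420


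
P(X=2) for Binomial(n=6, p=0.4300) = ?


C(6,2) = 15
p^2 = 0.184900
(1-p)^4 = 0.105560
P = 15 * 0.184900 * 0.105560 = 0.2928

P(X=2) = 0.2928


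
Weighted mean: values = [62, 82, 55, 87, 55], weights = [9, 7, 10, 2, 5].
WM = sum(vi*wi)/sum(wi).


Numerator = 62*9 + 82*7 + 55*10 + 87*2 + 55*5 = 2131
Denominator = 9 + 7 + 10 + 2 + 5 = 33
WM = 2131/33 = 64.5758

WM = 64.5758


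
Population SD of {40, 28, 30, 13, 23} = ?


Mean = 26.8000
Variance = 78.1600
SD = sqrt(78.1600) = 8.8408

SD = 8.8408


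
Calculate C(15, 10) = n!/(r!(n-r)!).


C(15,10) = 15!/(10! × 5!)
= 1307674368000/(3628800 × 120)
= 3003

C(15,10) = 3003


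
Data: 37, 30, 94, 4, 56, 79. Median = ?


Sorted: 4, 30, 37, 56, 79, 94
n = 6 (even)
Middle values: 37 and 56
Median = (37+56)/2 = 46.5000

Median = 46.5000


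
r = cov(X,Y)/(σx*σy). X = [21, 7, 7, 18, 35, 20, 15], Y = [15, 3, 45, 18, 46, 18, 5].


Mean X = 17.5714, Mean Y = 21.4286
SD X = 8.877856, SD Y = 16.185153
Cov = 54.897959
r = 54.897959/(8.877856*16.185153) = 0.3821

r = 0.3821


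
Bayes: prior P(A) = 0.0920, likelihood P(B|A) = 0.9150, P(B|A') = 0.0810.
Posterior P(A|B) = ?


P(B) = P(B|A)*P(A) + P(B|A')*P(A')
= 0.9150*0.0920 + 0.0810*0.9080
= 0.084180 + 0.073548 = 0.157728
P(A|B) = 0.084180/0.157728 = 0.5337

P(A|B) = 0.5337


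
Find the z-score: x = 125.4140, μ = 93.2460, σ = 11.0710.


z = (125.4140 - 93.2460)/11.0710
= 32.1680/11.0710
= 2.9056

z = 2.9056


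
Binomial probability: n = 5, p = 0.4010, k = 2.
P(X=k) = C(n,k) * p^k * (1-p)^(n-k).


C(5,2) = 10
p^2 = 0.160801
(1-p)^3 = 0.214922
P = 10 * 0.160801 * 0.214922 = 0.3456

P(X=2) = 0.3456


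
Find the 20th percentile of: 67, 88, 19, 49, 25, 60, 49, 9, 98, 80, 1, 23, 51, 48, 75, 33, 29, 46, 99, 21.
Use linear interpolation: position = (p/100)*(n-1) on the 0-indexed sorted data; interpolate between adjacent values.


Sorted: 1, 9, 19, 21, 23, 25, 29, 33, 46, 48, 49, 49, 51, 60, 67, 75, 80, 88, 98, 99
n = 20
Index = 20/100 * 19 = 3.8000
Lower = data[3] = 21, Upper = data[4] = 23
P20 = 21 + 0.8000*(2) = 22.6000

P20 = 22.6000


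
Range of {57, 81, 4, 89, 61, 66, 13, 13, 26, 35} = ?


Max = 89, Min = 4
Range = 89 - 4 = 85

Range = 85


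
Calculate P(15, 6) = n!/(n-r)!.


P(15,6) = 15!/9!
= 1307674368000/362880
= 3603600

P(15,6) = 3603600


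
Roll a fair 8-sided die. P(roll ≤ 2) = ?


Favorable outcomes (roll ≤ 2): 2
Total outcomes = 8
P = 2/8 = 0.2500

P = 0.2500


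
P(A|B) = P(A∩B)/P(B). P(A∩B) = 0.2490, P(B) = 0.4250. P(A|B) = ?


P(A|B) = 0.2490/0.4250 = 0.5859

P(A|B) = 0.5859


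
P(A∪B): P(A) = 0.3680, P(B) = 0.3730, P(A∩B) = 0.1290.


P(A∪B) = 0.3680 + 0.3730 - 0.1290
= 0.7410 - 0.1290
= 0.6120

P(A∪B) = 0.6120


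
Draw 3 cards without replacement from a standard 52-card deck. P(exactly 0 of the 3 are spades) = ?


Hypergeometric: P(X=0) = C(13,0)·C(39,3) / C(52,3)
= 1 × 9139 / 22100
= 9139/22100 = 0.4135

P = 0.4135


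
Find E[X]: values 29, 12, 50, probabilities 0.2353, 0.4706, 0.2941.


E[X] = 29*0.2353 + 12*0.4706 + 50*0.2941
= 6.8237 + 5.6472 + 14.7050
= 27.1759

E[X] = 27.1759


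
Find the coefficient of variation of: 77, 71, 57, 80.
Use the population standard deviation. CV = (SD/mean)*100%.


Mean = 71.2500
SD = 8.8424
CV = (8.8424/71.2500)*100 = 12.4103%

CV = 12.4103%


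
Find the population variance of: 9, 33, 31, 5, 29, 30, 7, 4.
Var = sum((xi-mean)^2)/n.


Mean = 18.5000
Squared deviations: 90.2500, 210.2500, 156.2500, 182.2500, 110.2500, 132.2500, 132.2500, 210.2500
Sum = 1224.0000
Variance = 1224.0000/8 = 153.0000

Variance = 153.0000


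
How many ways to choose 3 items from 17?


C(17,3) = 17!/(3! × 14!)
= 355687428096000/(6 × 87178291200)
= 680

C(17,3) = 680


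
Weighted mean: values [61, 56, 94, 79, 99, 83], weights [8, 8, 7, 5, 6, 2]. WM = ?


Numerator = 61*8 + 56*8 + 94*7 + 79*5 + 99*6 + 83*2 = 2749
Denominator = 8 + 8 + 7 + 5 + 6 + 2 = 36
WM = 2749/36 = 76.3611

WM = 76.3611


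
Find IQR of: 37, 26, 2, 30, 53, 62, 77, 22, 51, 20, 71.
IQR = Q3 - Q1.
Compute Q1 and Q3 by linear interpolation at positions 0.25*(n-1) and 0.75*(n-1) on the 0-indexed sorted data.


Sorted: 2, 20, 22, 26, 30, 37, 51, 53, 62, 71, 77
Q1 (25th %ile) = 24.0000
Q3 (75th %ile) = 57.5000
IQR = 57.5000 - 24.0000 = 33.5000

IQR = 33.5000


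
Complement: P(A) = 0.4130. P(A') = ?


P(not A) = 1 - 0.4130 = 0.5870

P(not A) = 0.5870


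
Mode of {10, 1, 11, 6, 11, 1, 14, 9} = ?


Frequencies: 1:2, 6:1, 9:1, 10:1, 11:2, 14:1
Max frequency = 2
Mode = 1, 11

Mode = 1, 11


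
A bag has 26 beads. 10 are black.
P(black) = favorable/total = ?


P = 10/26 = 0.3846

P = 0.3846


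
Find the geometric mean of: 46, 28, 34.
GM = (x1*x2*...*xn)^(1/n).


Product = 46 × 28 × 34 = 43792
GM = 43792^(1/3) = 35.2478

GM = 35.2478


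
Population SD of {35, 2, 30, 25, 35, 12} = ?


Mean = 23.1667
Variance = 150.4722
SD = sqrt(150.4722) = 12.2667

SD = 12.2667


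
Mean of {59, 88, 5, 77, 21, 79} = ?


Sum = 59 + 88 + 5 + 77 + 21 + 79 = 329
n = 6
Mean = 329/6 = 54.8333

Mean = 54.8333


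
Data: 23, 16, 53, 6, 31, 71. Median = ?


Sorted: 6, 16, 23, 31, 53, 71
n = 6 (even)
Middle values: 23 and 31
Median = (23+31)/2 = 27.0000

Median = 27.0000


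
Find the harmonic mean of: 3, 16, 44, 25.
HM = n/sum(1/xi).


Sum of reciprocals = 1/3 + 1/16 + 1/44 + 1/25 = 0.458561
HM = 4/0.458561 = 8.7229

HM = 8.7229


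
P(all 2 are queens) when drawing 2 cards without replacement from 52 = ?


P(all queens) = (4/52) × (3/51)
= 0.0045

P = 0.0045


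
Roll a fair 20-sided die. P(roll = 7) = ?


Favorable outcomes (roll = 7): 1
Total outcomes = 20
P = 1/20 = 0.0500

P = 0.0500


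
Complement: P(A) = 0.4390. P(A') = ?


P(not A) = 1 - 0.4390 = 0.5610

P(not A) = 0.5610


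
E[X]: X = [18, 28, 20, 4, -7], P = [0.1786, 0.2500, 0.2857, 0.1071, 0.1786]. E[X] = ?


E[X] = 18*0.1786 + 28*0.2500 + 20*0.2857 + 4*0.1071 - 7*0.1786
= 3.2148 + 7.0000 + 5.7140 + 0.4284 - 1.2502
= 15.1070

E[X] = 15.1070


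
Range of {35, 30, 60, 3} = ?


Max = 60, Min = 3
Range = 60 - 3 = 57

Range = 57


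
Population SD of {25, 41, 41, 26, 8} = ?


Mean = 28.2000
Variance = 150.1600
SD = sqrt(150.1600) = 12.2540

SD = 12.2540


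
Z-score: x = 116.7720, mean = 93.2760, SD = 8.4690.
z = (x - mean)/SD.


z = (116.7720 - 93.2760)/8.4690
= 23.4960/8.4690
= 2.7744

z = 2.7744


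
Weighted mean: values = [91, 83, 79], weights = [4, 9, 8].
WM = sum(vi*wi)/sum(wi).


Numerator = 91*4 + 83*9 + 79*8 = 1743
Denominator = 4 + 9 + 8 = 21
WM = 1743/21 = 83.0000

WM = 83.0000


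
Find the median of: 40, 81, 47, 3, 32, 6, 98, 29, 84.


Sorted: 3, 6, 29, 32, 40, 47, 81, 84, 98
n = 9 (odd)
Middle value = 40

Median = 40


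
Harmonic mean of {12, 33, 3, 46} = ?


Sum of reciprocals = 1/12 + 1/33 + 1/3 + 1/46 = 0.468709
HM = 4/0.468709 = 8.5341

HM = 8.5341


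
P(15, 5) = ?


P(15,5) = 15!/10!
= 1307674368000/3628800
= 360360

P(15,5) = 360360


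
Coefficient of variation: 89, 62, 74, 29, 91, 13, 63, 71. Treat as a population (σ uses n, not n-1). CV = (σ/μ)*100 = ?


Mean = 61.5000
SD = 25.7002
CV = (25.7002/61.5000)*100 = 41.7889%

CV = 41.7889%


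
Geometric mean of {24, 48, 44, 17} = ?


Product = 24 × 48 × 44 × 17 = 861696
GM = 861696^(1/4) = 30.4676

GM = 30.4676


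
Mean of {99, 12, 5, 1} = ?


Sum = 99 + 12 + 5 + 1 = 117
n = 4
Mean = 117/4 = 29.2500

Mean = 29.2500


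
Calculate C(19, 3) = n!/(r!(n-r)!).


C(19,3) = 19!/(3! × 16!)
= 121645100408832000/(6 × 20922789888000)
= 969

C(19,3) = 969


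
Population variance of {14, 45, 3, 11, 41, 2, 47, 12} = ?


Mean = 21.8750
Squared deviations: 62.0156, 534.7656, 356.2656, 118.2656, 365.7656, 395.0156, 631.2656, 97.5156
Sum = 2560.8750
Variance = 2560.8750/8 = 320.1094

Variance = 320.1094


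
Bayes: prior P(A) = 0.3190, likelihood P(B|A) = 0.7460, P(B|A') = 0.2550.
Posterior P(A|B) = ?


P(B) = P(B|A)*P(A) + P(B|A')*P(A')
= 0.7460*0.3190 + 0.2550*0.6810
= 0.237974 + 0.173655 = 0.411629
P(A|B) = 0.237974/0.411629 = 0.5781

P(A|B) = 0.5781


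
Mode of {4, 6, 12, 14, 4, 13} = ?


Frequencies: 4:2, 6:1, 12:1, 13:1, 14:1
Max frequency = 2
Mode = 4

Mode = 4


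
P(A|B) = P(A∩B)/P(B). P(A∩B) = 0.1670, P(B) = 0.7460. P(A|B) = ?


P(A|B) = 0.1670/0.7460 = 0.2239

P(A|B) = 0.2239


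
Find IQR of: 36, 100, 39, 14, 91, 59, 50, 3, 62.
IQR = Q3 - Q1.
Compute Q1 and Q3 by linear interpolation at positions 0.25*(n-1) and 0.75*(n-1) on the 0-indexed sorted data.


Sorted: 3, 14, 36, 39, 50, 59, 62, 91, 100
Q1 (25th %ile) = 36.0000
Q3 (75th %ile) = 62.0000
IQR = 62.0000 - 36.0000 = 26.0000

IQR = 26.0000


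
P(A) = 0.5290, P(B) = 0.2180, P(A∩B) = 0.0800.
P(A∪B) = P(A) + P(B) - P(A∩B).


P(A∪B) = 0.5290 + 0.2180 - 0.0800
= 0.7470 - 0.0800
= 0.6670

P(A∪B) = 0.6670


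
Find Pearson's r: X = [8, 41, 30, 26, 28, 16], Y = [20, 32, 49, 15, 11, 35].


Mean X = 24.8333, Mean Y = 27.0000
SD X = 10.494708, SD Y = 13.051181
Cov = 29.500000
r = 29.500000/(10.494708*13.051181) = 0.2154

r = 0.2154


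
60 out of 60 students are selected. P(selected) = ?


P = 60/60 = 1.0000

P = 1.0000


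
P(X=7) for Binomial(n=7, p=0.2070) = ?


C(7,7) = 1
p^7 = 1.628517e-05
(1-p)^0 = 1.000000
P = 1 * 1.628517e-05 * 1.000000 = 1.6285e-05

P(X=7) = 1.6285e-05


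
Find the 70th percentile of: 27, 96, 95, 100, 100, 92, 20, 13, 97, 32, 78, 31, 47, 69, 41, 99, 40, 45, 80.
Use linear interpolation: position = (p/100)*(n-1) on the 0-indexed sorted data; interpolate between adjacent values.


Sorted: 13, 20, 27, 31, 32, 40, 41, 45, 47, 69, 78, 80, 92, 95, 96, 97, 99, 100, 100
n = 19
Index = 70/100 * 18 = 12.6000
Lower = data[12] = 92, Upper = data[13] = 95
P70 = 92 + 0.6000*(3) = 93.8000

P70 = 93.8000


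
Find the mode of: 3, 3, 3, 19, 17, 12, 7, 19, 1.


Frequencies: 1:1, 3:3, 7:1, 12:1, 17:1, 19:2
Max frequency = 3
Mode = 3

Mode = 3


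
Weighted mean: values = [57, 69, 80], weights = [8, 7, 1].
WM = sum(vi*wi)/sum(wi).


Numerator = 57*8 + 69*7 + 80*1 = 1019
Denominator = 8 + 7 + 1 = 16
WM = 1019/16 = 63.6875

WM = 63.6875


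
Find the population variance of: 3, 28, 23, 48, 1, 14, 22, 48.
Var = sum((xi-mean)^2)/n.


Mean = 23.3750
Squared deviations: 415.1406, 21.3906, 0.1406, 606.3906, 500.6406, 87.8906, 1.8906, 606.3906
Sum = 2239.8750
Variance = 2239.8750/8 = 279.9844

Variance = 279.9844


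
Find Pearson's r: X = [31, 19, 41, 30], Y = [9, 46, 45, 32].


Mean X = 30.2500, Mean Y = 33.0000
SD X = 7.790218, SD Y = 14.916434
Cov = -8.750000
r = -8.750000/(7.790218*14.916434) = -0.0753

r = -0.0753


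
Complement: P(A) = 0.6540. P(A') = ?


P(not A) = 1 - 0.6540 = 0.3460

P(not A) = 0.3460


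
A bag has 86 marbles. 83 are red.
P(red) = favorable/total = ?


P = 83/86 = 0.9651

P = 0.9651


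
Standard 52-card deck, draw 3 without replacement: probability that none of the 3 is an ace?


P(no aces) = (48/52) × (47/51) × (46/50)
= 0.7826

P = 0.7826


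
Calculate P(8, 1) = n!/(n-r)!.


P(8,1) = 8!/7!
= 40320/5040
= 8

P(8,1) = 8


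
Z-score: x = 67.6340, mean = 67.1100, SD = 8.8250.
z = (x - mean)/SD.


z = (67.6340 - 67.1100)/8.8250
= 0.5240/8.8250
= 0.0594

z = 0.0594


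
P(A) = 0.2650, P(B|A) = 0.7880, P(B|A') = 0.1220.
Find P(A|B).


P(B) = P(B|A)*P(A) + P(B|A')*P(A')
= 0.7880*0.2650 + 0.1220*0.7350
= 0.208820 + 0.089670 = 0.298490
P(A|B) = 0.208820/0.298490 = 0.6996

P(A|B) = 0.6996


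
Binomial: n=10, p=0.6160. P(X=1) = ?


C(10,1) = 10
p^1 = 0.616000
(1-p)^9 = 0.000182
P = 10 * 0.616000 * 0.000182 = 0.0011

P(X=1) = 0.0011


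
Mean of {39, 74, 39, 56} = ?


Sum = 39 + 74 + 39 + 56 = 208
n = 4
Mean = 208/4 = 52.0000

Mean = 52.0000


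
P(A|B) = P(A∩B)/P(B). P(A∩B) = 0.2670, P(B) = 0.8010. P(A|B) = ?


P(A|B) = 0.2670/0.8010 = 0.3333

P(A|B) = 0.3333


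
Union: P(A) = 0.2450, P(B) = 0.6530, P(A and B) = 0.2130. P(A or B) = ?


P(A∪B) = 0.2450 + 0.6530 - 0.2130
= 0.8980 - 0.2130
= 0.6850

P(A∪B) = 0.6850


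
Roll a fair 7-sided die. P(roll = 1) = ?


Favorable outcomes (roll = 1): 1
Total outcomes = 7
P = 1/7 = 0.1429

P = 0.1429


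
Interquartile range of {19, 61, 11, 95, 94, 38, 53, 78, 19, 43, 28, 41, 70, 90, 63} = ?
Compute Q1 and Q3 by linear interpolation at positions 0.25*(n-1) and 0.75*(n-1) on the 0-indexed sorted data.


Sorted: 11, 19, 19, 28, 38, 41, 43, 53, 61, 63, 70, 78, 90, 94, 95
Q1 (25th %ile) = 33.0000
Q3 (75th %ile) = 74.0000
IQR = 74.0000 - 33.0000 = 41.0000

IQR = 41.0000


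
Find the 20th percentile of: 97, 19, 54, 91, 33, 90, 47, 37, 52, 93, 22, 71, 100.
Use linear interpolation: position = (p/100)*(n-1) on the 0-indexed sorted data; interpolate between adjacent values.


Sorted: 19, 22, 33, 37, 47, 52, 54, 71, 90, 91, 93, 97, 100
n = 13
Index = 20/100 * 12 = 2.4000
Lower = data[2] = 33, Upper = data[3] = 37
P20 = 33 + 0.4000*(4) = 34.6000

P20 = 34.6000


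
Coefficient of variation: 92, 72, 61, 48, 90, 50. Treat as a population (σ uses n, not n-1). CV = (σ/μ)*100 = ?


Mean = 68.8333
SD = 17.5349
CV = (17.5349/68.8333)*100 = 25.4744%

CV = 25.4744%


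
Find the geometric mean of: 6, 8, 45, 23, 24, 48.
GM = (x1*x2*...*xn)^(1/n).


Product = 6 × 8 × 45 × 23 × 24 × 48 = 57231360
GM = 57231360^(1/6) = 19.6308

GM = 19.6308


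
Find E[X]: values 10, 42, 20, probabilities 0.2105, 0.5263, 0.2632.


E[X] = 10*0.2105 + 42*0.5263 + 20*0.2632
= 2.1050 + 22.1046 + 5.2640
= 29.4736

E[X] = 29.4736


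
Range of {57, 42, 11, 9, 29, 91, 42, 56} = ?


Max = 91, Min = 9
Range = 91 - 9 = 82

Range = 82


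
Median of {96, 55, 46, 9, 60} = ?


Sorted: 9, 46, 55, 60, 96
n = 5 (odd)
Middle value = 55

Median = 55


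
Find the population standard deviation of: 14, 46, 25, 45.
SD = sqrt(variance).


Mean = 32.5000
Variance = 184.2500
SD = sqrt(184.2500) = 13.5739

SD = 13.5739


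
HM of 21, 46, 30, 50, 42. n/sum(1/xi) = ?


Sum of reciprocals = 1/21 + 1/46 + 1/30 + 1/50 + 1/42 = 0.146501
HM = 5/0.146501 = 34.1295

HM = 34.1295


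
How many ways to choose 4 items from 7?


C(7,4) = 7!/(4! × 3!)
= 5040/(24 × 6)
= 35

C(7,4) = 35


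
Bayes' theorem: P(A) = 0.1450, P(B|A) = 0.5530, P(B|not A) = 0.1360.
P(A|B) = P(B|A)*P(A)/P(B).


P(B) = P(B|A)*P(A) + P(B|A')*P(A')
= 0.5530*0.1450 + 0.1360*0.8550
= 0.080185 + 0.116280 = 0.196465
P(A|B) = 0.080185/0.196465 = 0.4081

P(A|B) = 0.4081


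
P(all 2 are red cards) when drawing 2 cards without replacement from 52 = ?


P(all red cards) = (26/52) × (25/51)
= 0.2451

P = 0.2451


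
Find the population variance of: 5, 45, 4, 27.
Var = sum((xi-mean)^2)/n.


Mean = 20.2500
Squared deviations: 232.5625, 612.5625, 264.0625, 45.5625
Sum = 1154.7500
Variance = 1154.7500/4 = 288.6875

Variance = 288.6875


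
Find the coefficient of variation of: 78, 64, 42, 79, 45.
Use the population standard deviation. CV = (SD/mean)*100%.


Mean = 61.6000
SD = 15.7302
CV = (15.7302/61.6000)*100 = 25.5361%

CV = 25.5361%


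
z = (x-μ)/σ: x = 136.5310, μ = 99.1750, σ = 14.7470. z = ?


z = (136.5310 - 99.1750)/14.7470
= 37.3560/14.7470
= 2.5331

z = 2.5331


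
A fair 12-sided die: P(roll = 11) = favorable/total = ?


Favorable outcomes (roll = 11): 1
Total outcomes = 12
P = 1/12 = 0.0833

P = 0.0833


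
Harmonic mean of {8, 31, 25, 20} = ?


Sum of reciprocals = 1/8 + 1/31 + 1/25 + 1/20 = 0.247258
HM = 4/0.247258 = 16.1774

HM = 16.1774


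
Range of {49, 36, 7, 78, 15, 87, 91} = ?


Max = 91, Min = 7
Range = 91 - 7 = 84

Range = 84


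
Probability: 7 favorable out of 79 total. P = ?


P = 7/79 = 0.0886

P = 0.0886


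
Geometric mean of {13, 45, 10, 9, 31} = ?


Product = 13 × 45 × 10 × 9 × 31 = 1632150
GM = 1632150^(1/5) = 17.4804

GM = 17.4804


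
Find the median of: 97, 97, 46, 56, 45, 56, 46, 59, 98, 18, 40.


Sorted: 18, 40, 45, 46, 46, 56, 56, 59, 97, 97, 98
n = 11 (odd)
Middle value = 56

Median = 56


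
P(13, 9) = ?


P(13,9) = 13!/4!
= 6227020800/24
= 259459200

P(13,9) = 259459200


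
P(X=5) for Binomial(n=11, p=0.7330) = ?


C(11,5) = 462
p^5 = 0.211602
(1-p)^6 = 0.000362
P = 462 * 0.211602 * 0.000362 = 0.0354

P(X=5) = 0.0354


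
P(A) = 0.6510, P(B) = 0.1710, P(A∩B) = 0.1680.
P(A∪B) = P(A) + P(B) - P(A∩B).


P(A∪B) = 0.6510 + 0.1710 - 0.1680
= 0.8220 - 0.1680
= 0.6540

P(A∪B) = 0.6540


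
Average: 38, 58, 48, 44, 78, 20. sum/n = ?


Sum = 38 + 58 + 48 + 44 + 78 + 20 = 286
n = 6
Mean = 286/6 = 47.6667

Mean = 47.6667


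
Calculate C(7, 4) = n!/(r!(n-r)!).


C(7,4) = 7!/(4! × 3!)
= 5040/(24 × 6)
= 35

C(7,4) = 35


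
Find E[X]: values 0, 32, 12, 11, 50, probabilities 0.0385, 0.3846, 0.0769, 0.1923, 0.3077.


E[X] = 0*0.0385 + 32*0.3846 + 12*0.0769 + 11*0.1923 + 50*0.3077
= 0 + 12.3072 + 0.9228 + 2.1153 + 15.3850
= 30.7303

E[X] = 30.7303


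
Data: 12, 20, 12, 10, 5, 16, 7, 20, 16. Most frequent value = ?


Frequencies: 5:1, 7:1, 10:1, 12:2, 16:2, 20:2
Max frequency = 2
Mode = 12, 16, 20

Mode = 12, 16, 20


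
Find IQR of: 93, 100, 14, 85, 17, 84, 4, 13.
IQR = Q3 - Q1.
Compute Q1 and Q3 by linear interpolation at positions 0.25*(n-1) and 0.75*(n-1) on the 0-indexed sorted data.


Sorted: 4, 13, 14, 17, 84, 85, 93, 100
Q1 (25th %ile) = 13.7500
Q3 (75th %ile) = 87.0000
IQR = 87.0000 - 13.7500 = 73.2500

IQR = 73.2500


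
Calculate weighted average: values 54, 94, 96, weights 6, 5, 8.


Numerator = 54*6 + 94*5 + 96*8 = 1562
Denominator = 6 + 5 + 8 = 19
WM = 1562/19 = 82.2105

WM = 82.2105


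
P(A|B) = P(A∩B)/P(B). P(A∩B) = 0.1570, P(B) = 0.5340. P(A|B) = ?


P(A|B) = 0.1570/0.5340 = 0.2940

P(A|B) = 0.2940


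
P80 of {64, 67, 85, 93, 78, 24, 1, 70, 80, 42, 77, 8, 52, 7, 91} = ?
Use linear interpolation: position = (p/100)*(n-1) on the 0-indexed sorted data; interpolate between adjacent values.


Sorted: 1, 7, 8, 24, 42, 52, 64, 67, 70, 77, 78, 80, 85, 91, 93
n = 15
Index = 80/100 * 14 = 11.2000
Lower = data[11] = 80, Upper = data[12] = 85
P80 = 80 + 0.2000*(5) = 81.0000

P80 = 81.0000


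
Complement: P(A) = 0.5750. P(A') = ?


P(not A) = 1 - 0.5750 = 0.4250

P(not A) = 0.4250


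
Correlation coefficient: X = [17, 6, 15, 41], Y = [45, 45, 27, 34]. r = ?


Mean X = 19.7500, Mean Y = 37.7500
SD X = 12.949421, SD Y = 7.660777
Cov = -37.062500
r = -37.062500/(12.949421*7.660777) = -0.3736

r = -0.3736


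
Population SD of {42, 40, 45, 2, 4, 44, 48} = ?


Mean = 32.1429
Variance = 345.2653
SD = sqrt(345.2653) = 18.5813

SD = 18.5813


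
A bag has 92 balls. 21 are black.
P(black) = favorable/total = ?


P = 21/92 = 0.2283

P = 0.2283


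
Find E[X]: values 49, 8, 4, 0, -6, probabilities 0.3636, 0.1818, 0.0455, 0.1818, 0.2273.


E[X] = 49*0.3636 + 8*0.1818 + 4*0.0455 + 0*0.1818 - 6*0.2273
= 17.8164 + 1.4544 + 0.1820 + 0 - 1.3638
= 18.0890

E[X] = 18.0890


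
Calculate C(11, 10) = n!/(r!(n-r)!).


C(11,10) = 11!/(10! × 1!)
= 39916800/(3628800 × 1)
= 11

C(11,10) = 11


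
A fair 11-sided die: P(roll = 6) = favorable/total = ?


Favorable outcomes (roll = 6): 1
Total outcomes = 11
P = 1/11 = 0.0909

P = 0.0909


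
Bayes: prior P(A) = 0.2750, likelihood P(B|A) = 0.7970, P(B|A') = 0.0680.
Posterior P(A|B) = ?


P(B) = P(B|A)*P(A) + P(B|A')*P(A')
= 0.7970*0.2750 + 0.0680*0.7250
= 0.219175 + 0.049300 = 0.268475
P(A|B) = 0.219175/0.268475 = 0.8164

P(A|B) = 0.8164


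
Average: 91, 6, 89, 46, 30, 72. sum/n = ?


Sum = 91 + 6 + 89 + 46 + 30 + 72 = 334
n = 6
Mean = 334/6 = 55.6667

Mean = 55.6667


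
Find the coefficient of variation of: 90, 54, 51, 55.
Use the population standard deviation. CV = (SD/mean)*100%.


Mean = 62.5000
SD = 15.9452
CV = (15.9452/62.5000)*100 = 25.5123%

CV = 25.5123%


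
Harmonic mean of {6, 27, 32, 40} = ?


Sum of reciprocals = 1/6 + 1/27 + 1/32 + 1/40 = 0.259954
HM = 4/0.259954 = 15.3874

HM = 15.3874


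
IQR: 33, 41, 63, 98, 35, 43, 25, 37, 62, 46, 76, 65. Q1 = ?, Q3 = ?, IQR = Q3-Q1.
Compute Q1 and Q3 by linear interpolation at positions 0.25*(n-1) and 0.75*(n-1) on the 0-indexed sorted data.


Sorted: 25, 33, 35, 37, 41, 43, 46, 62, 63, 65, 76, 98
Q1 (25th %ile) = 36.5000
Q3 (75th %ile) = 63.5000
IQR = 63.5000 - 36.5000 = 27.0000

IQR = 27.0000


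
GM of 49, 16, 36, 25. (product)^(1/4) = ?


Product = 49 × 16 × 36 × 25 = 705600
GM = 705600^(1/4) = 28.9828

GM = 28.9828


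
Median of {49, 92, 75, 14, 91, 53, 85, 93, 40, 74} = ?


Sorted: 14, 40, 49, 53, 74, 75, 85, 91, 92, 93
n = 10 (even)
Middle values: 74 and 75
Median = (74+75)/2 = 74.5000

Median = 74.5000


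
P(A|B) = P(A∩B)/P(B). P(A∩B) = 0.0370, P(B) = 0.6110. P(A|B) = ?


P(A|B) = 0.0370/0.6110 = 0.0606

P(A|B) = 0.0606


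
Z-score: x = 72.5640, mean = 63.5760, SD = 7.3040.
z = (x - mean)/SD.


z = (72.5640 - 63.5760)/7.3040
= 8.9880/7.3040
= 1.2306

z = 1.2306


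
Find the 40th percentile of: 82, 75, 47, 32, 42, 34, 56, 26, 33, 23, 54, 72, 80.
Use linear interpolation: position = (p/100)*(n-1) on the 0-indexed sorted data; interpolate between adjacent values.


Sorted: 23, 26, 32, 33, 34, 42, 47, 54, 56, 72, 75, 80, 82
n = 13
Index = 40/100 * 12 = 4.8000
Lower = data[4] = 34, Upper = data[5] = 42
P40 = 34 + 0.8000*(8) = 40.4000

P40 = 40.4000


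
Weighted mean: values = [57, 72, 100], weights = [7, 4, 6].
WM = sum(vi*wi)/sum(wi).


Numerator = 57*7 + 72*4 + 100*6 = 1287
Denominator = 7 + 4 + 6 = 17
WM = 1287/17 = 75.7059

WM = 75.7059


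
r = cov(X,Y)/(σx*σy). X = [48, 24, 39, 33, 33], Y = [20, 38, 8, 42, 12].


Mean X = 35.4000, Mean Y = 24.0000
SD X = 7.914544, SD Y = 13.682105
Cov = -56.400000
r = -56.400000/(7.914544*13.682105) = -0.5208

r = -0.5208


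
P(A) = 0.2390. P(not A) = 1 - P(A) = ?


P(not A) = 1 - 0.2390 = 0.7610

P(not A) = 0.7610


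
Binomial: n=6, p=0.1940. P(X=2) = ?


C(6,2) = 15
p^2 = 0.037636
(1-p)^4 = 0.422027
P = 15 * 0.037636 * 0.422027 = 0.2383

P(X=2) = 0.2383


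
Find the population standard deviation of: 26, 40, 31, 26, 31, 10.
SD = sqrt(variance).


Mean = 27.3333
Variance = 81.8889
SD = sqrt(81.8889) = 9.0492

SD = 9.0492


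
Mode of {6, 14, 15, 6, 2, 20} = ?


Frequencies: 2:1, 6:2, 14:1, 15:1, 20:1
Max frequency = 2
Mode = 6

Mode = 6


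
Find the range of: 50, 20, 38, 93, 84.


Max = 93, Min = 20
Range = 93 - 20 = 73

Range = 73


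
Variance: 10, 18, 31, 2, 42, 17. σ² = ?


Mean = 20.0000
Squared deviations: 100.0000, 4.0000, 121.0000, 324.0000, 484.0000, 9.0000
Sum = 1042.0000
Variance = 1042.0000/6 = 173.6667

Variance = 173.6667


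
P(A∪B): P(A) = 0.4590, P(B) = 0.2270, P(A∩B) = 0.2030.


P(A∪B) = 0.4590 + 0.2270 - 0.2030
= 0.6860 - 0.2030
= 0.4830

P(A∪B) = 0.4830


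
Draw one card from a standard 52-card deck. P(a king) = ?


4 kings in 52 cards
P = 4/52 = 0.0769

P = 0.0769


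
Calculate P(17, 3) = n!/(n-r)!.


P(17,3) = 17!/14!
= 355687428096000/87178291200
= 4080

P(17,3) = 4080


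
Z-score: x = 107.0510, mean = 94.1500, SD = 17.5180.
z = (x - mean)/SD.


z = (107.0510 - 94.1500)/17.5180
= 12.9010/17.5180
= 0.7364

z = 0.7364


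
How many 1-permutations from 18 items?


P(18,1) = 18!/17!
= 6402373705728000/355687428096000
= 18

P(18,1) = 18


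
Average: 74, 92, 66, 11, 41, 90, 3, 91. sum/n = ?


Sum = 74 + 92 + 66 + 11 + 41 + 90 + 3 + 91 = 468
n = 8
Mean = 468/8 = 58.5000

Mean = 58.5000


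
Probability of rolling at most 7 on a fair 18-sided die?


Favorable outcomes (roll ≤ 7): 7
Total outcomes = 18
P = 7/18 = 0.3889

P = 0.3889


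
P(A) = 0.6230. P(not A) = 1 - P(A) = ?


P(not A) = 1 - 0.6230 = 0.3770

P(not A) = 0.3770


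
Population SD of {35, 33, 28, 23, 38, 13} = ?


Mean = 28.3333
Variance = 70.5556
SD = sqrt(70.5556) = 8.3997

SD = 8.3997


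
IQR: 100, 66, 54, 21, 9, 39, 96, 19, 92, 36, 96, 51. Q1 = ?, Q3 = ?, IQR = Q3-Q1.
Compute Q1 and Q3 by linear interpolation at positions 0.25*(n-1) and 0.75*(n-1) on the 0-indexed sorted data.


Sorted: 9, 19, 21, 36, 39, 51, 54, 66, 92, 96, 96, 100
Q1 (25th %ile) = 32.2500
Q3 (75th %ile) = 93.0000
IQR = 93.0000 - 32.2500 = 60.7500

IQR = 60.7500


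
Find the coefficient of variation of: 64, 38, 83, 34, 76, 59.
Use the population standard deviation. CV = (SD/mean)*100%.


Mean = 59.0000
SD = 18.0555
CV = (18.0555/59.0000)*100 = 30.6025%

CV = 30.6025%


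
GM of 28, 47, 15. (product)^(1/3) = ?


Product = 28 × 47 × 15 = 19740
GM = 19740^(1/3) = 27.0260

GM = 27.0260


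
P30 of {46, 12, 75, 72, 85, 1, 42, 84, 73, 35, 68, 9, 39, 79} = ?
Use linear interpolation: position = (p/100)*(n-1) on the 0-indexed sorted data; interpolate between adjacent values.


Sorted: 1, 9, 12, 35, 39, 42, 46, 68, 72, 73, 75, 79, 84, 85
n = 14
Index = 30/100 * 13 = 3.9000
Lower = data[3] = 35, Upper = data[4] = 39
P30 = 35 + 0.9000*(4) = 38.6000

P30 = 38.6000


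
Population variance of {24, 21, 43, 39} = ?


Mean = 31.7500
Squared deviations: 60.0625, 115.5625, 126.5625, 52.5625
Sum = 354.7500
Variance = 354.7500/4 = 88.6875

Variance = 88.6875


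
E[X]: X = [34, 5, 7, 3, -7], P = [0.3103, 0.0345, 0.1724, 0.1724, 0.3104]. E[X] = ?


E[X] = 34*0.3103 + 5*0.0345 + 7*0.1724 + 3*0.1724 - 7*0.3104
= 10.5502 + 0.1725 + 1.2068 + 0.5172 - 2.1728
= 10.2739

E[X] = 10.2739


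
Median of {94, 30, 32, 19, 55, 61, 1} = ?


Sorted: 1, 19, 30, 32, 55, 61, 94
n = 7 (odd)
Middle value = 32

Median = 32


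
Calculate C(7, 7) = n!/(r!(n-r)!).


C(7,7) = 7!/(7! × 0!)
= 5040/(5040 × 1)
= 1

C(7,7) = 1


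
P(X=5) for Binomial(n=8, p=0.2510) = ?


C(8,5) = 56
p^5 = 0.000996
(1-p)^3 = 0.420190
P = 56 * 0.000996 * 0.420190 = 0.0234

P(X=5) = 0.0234


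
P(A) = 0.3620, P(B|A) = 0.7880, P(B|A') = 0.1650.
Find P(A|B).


P(B) = P(B|A)*P(A) + P(B|A')*P(A')
= 0.7880*0.3620 + 0.1650*0.6380
= 0.285256 + 0.105270 = 0.390526
P(A|B) = 0.285256/0.390526 = 0.7304

P(A|B) = 0.7304


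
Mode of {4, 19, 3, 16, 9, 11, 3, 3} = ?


Frequencies: 3:3, 4:1, 9:1, 11:1, 16:1, 19:1
Max frequency = 3
Mode = 3

Mode = 3


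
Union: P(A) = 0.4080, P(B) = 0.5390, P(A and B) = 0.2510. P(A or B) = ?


P(A∪B) = 0.4080 + 0.5390 - 0.2510
= 0.9470 - 0.2510
= 0.6960

P(A∪B) = 0.6960


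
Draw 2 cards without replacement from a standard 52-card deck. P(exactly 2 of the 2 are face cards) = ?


Hypergeometric: P(X=2) = C(12,2)·C(40,0) / C(52,2)
= 66 × 1 / 1326
= 66/1326 = 0.0498

P = 0.0498


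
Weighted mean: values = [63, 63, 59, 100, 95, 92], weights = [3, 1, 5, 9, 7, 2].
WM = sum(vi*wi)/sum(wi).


Numerator = 63*3 + 63*1 + 59*5 + 100*9 + 95*7 + 92*2 = 2296
Denominator = 3 + 1 + 5 + 9 + 7 + 2 = 27
WM = 2296/27 = 85.0370

WM = 85.0370


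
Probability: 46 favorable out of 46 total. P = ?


P = 46/46 = 1.0000

P = 1.0000


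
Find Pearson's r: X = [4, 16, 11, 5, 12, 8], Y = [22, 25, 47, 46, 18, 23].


Mean X = 9.3333, Mean Y = 30.1667
SD X = 4.149967, SD Y = 11.739061
Cov = -9.055556
r = -9.055556/(4.149967*11.739061) = -0.1859

r = -0.1859


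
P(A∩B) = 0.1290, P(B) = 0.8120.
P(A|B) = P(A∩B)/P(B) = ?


P(A|B) = 0.1290/0.8120 = 0.1589

P(A|B) = 0.1589


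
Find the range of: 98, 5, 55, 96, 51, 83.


Max = 98, Min = 5
Range = 98 - 5 = 93

Range = 93


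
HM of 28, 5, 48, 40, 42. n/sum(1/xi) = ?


Sum of reciprocals = 1/28 + 1/5 + 1/48 + 1/40 + 1/42 = 0.305357
HM = 5/0.305357 = 16.3743

HM = 16.3743


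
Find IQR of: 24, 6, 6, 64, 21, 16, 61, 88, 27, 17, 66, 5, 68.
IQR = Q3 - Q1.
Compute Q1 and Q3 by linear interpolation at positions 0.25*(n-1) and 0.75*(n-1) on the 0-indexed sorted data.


Sorted: 5, 6, 6, 16, 17, 21, 24, 27, 61, 64, 66, 68, 88
Q1 (25th %ile) = 16.0000
Q3 (75th %ile) = 64.0000
IQR = 64.0000 - 16.0000 = 48.0000

IQR = 48.0000


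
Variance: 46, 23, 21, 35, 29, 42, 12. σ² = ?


Mean = 29.7143
Squared deviations: 265.2245, 45.0816, 75.9388, 27.9388, 0.5102, 150.9388, 313.7959
Sum = 879.4286
Variance = 879.4286/7 = 125.6327

Variance = 125.6327


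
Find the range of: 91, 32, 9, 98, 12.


Max = 98, Min = 9
Range = 98 - 9 = 89

Range = 89


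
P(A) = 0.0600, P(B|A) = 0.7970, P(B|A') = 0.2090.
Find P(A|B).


P(B) = P(B|A)*P(A) + P(B|A')*P(A')
= 0.7970*0.0600 + 0.2090*0.9400
= 0.047820 + 0.196460 = 0.244280
P(A|B) = 0.047820/0.244280 = 0.1958

P(A|B) = 0.1958


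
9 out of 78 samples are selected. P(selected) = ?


P = 9/78 = 0.1154

P = 0.1154


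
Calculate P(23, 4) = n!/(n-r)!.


P(23,4) = 23!/19!
= 25852016738884976640000/121645100408832000
= 212520

P(23,4) = 212520


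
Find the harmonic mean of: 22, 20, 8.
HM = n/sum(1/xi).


Sum of reciprocals = 1/22 + 1/20 + 1/8 = 0.220455
HM = 3/0.220455 = 13.6082

HM = 13.6082


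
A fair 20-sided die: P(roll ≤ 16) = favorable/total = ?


Favorable outcomes (roll ≤ 16): 16
Total outcomes = 20
P = 16/20 = 0.8000

P = 0.8000


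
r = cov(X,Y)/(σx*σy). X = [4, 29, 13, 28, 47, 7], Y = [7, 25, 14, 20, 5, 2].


Mean X = 21.3333, Mean Y = 12.1667
SD X = 14.929464, SD Y = 8.274794
Cov = 31.111111
r = 31.111111/(14.929464*8.274794) = 0.2518

r = 0.2518


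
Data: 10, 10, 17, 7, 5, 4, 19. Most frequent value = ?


Frequencies: 4:1, 5:1, 7:1, 10:2, 17:1, 19:1
Max frequency = 2
Mode = 10

Mode = 10


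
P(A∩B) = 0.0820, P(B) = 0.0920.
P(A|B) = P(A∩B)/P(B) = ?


P(A|B) = 0.0820/0.0920 = 0.8913

P(A|B) = 0.8913


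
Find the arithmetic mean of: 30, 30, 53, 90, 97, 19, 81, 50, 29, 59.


Sum = 30 + 30 + 53 + 90 + 97 + 19 + 81 + 50 + 29 + 59 = 538
n = 10
Mean = 538/10 = 53.8000

Mean = 53.8000


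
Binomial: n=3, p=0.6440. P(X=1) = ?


C(3,1) = 3
p^1 = 0.644000
(1-p)^2 = 0.126736
P = 3 * 0.644000 * 0.126736 = 0.2449

P(X=1) = 0.2449


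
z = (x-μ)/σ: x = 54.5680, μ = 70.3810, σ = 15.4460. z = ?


z = (54.5680 - 70.3810)/15.4460
= -15.8130/15.4460
= -1.0238

z = -1.0238


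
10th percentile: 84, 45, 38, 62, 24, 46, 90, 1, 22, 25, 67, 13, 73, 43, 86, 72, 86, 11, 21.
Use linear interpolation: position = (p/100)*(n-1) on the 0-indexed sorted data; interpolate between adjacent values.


Sorted: 1, 11, 13, 21, 22, 24, 25, 38, 43, 45, 46, 62, 67, 72, 73, 84, 86, 86, 90
n = 19
Index = 10/100 * 18 = 1.8000
Lower = data[1] = 11, Upper = data[2] = 13
P10 = 11 + 0.8000*(2) = 12.6000

P10 = 12.6000


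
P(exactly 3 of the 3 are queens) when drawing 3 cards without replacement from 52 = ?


Hypergeometric: P(X=3) = C(4,3)·C(48,0) / C(52,3)
= 4 × 1 / 22100
= 4/22100 = 0.0002

P = 0.0002


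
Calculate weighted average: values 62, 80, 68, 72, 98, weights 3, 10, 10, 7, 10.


Numerator = 62*3 + 80*10 + 68*10 + 72*7 + 98*10 = 3150
Denominator = 3 + 10 + 10 + 7 + 10 = 40
WM = 3150/40 = 78.7500

WM = 78.7500


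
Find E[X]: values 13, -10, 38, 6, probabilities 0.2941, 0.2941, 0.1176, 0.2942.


E[X] = 13*0.2941 - 10*0.2941 + 38*0.1176 + 6*0.2942
= 3.8233 - 2.9410 + 4.4688 + 1.7652
= 7.1163

E[X] = 7.1163


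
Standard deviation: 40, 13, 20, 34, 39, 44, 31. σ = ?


Mean = 31.5714
Variance = 109.3878
SD = sqrt(109.3878) = 10.4589

SD = 10.4589
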